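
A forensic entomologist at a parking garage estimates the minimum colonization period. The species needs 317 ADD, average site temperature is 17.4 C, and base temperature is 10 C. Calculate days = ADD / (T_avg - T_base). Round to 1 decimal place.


Insect development time:
Effective temperature = avg_temp - T_base = 17.4 - 10 = 7.4 C
Days = ADD / effective_temp = 317 / 7.4 = 42.8 days

42.8


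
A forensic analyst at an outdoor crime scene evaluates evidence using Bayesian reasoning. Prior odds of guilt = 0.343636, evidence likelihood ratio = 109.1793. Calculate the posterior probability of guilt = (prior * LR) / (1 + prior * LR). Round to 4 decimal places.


Bayesian evidence evaluation:
Posterior odds = prior_odds * LR = 0.343636 * 109.1793 = 37.51794
Posterior probability = posterior_odds / (1 + posterior_odds)
= 37.51794 / (1 + 37.51794)
= 37.51794 / 38.51794
= 0.9740

0.9740


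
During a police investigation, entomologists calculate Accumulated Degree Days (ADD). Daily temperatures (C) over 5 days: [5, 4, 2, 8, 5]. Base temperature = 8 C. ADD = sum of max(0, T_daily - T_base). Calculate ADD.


Computing ADD day by day:
Day 1: max(0, 5 - 8) = 0
Day 2: max(0, 4 - 8) = 0
Day 3: max(0, 2 - 8) = 0
Day 4: max(0, 8 - 8) = 0
Day 5: max(0, 5 - 8) = 0
Total ADD = 0

0


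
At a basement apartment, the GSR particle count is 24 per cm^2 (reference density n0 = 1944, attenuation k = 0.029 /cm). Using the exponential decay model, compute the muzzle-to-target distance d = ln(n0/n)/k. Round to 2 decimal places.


GSR distance calculation:
n0/n = 1944 / 24 = 81
ln(n0/n) = 4.394449
d = 4.394449 / 0.029 = 151.53 cm

151.53


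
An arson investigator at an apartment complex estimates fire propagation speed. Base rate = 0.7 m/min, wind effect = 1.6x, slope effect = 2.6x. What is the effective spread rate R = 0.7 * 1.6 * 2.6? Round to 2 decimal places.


Fire spread rate calculation:
R = R0 * wind_factor * slope_factor
= 0.7 * 1.6 * 2.6
= 1.12 * 2.6
= 2.91 m/min

2.91


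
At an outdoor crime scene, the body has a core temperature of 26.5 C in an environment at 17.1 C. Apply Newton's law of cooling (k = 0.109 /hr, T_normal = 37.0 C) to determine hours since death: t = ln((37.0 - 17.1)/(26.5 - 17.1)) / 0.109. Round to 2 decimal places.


Using Newton's law of cooling:
t = ln((T_normal - T_ambient) / (T_body - T_ambient)) / k
T_normal - T_ambient = 19.9
T_body - T_ambient = 9.4
Ratio = 2.117021
ln(ratio) = 0.75001
t = 0.75001 / 0.109 = 6.88 hours

6.88


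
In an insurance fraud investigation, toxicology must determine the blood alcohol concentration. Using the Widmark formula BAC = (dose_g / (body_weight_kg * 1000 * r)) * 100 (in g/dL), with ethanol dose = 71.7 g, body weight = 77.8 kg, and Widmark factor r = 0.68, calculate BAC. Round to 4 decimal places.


Applying the Widmark formula:
BAC = (dose_g / (body_wt * 1000 * r)) * 100
Denominator = 77.8 * 1000 * 0.68 = 52904
BAC = (71.7 / 52904) * 100
BAC = 0.1355 g/dL

0.1355


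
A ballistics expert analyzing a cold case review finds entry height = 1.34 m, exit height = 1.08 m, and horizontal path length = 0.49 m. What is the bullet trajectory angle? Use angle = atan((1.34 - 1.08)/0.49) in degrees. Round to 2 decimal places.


Bullet trajectory angle:
Height difference = 1.34 - 1.08 = 0.26 m
angle = atan(0.26 / 0.49)
angle = atan(0.530612)
angle = 27.95 degrees

27.95


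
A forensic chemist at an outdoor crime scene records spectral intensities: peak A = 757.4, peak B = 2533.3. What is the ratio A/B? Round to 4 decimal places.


Spectral peak ratio:
Peak A = 757.4 counts
Peak B = 2533.3 counts
Ratio = 757.4 / 2533.3 = 0.2990

0.2990


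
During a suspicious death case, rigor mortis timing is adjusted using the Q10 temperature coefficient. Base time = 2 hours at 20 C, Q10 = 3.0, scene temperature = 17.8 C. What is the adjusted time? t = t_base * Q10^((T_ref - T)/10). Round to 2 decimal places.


Rigor mortis time adjustment:
Exponent = (T_ref - T_actual) / 10 = (20 - 17.8) / 10 = 0.22
Q10 factor = 3.0^0.22 = 1.27341
t_adjusted = 2 * 1.27341 = 2.55 hours

2.55


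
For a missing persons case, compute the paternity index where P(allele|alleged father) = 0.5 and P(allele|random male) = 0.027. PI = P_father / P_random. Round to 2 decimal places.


Paternity Index calculation:
PI = P(allele|father) / P(allele|random)
PI = 0.5 / 0.027
PI = 18.52

18.52


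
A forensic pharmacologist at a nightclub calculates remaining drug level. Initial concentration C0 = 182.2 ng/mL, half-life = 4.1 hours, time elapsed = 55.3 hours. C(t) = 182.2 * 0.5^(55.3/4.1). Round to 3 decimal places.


Drug concentration decay:
Number of half-lives = t / t_half = 55.3 / 4.1 = 13.487805
Decay factor = 0.5^13.487805 = 0.00008705
C(t) = 182.2 * 0.00008705 = 0.016 ng/mL

0.016


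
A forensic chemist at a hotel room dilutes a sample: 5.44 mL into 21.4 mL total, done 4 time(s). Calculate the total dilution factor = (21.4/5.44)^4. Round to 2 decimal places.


Dilution factor calculation:
Single dilution = V_total / V_sample = 21.4 / 5.44 ≈ 3.933824
Number of dilutions = 4
Total DF = (21.4 / 5.44)^4 (full precision, rounded at the end) = 239.47

239.47


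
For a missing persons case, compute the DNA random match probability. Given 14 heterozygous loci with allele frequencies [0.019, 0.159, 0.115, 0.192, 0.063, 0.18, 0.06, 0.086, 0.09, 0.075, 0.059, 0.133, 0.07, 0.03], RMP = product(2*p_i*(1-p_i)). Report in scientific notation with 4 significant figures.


Computing RMP for 14 loci:
Locus 1: 2 * 0.019 * 0.981 = 0.037278
Locus 2: 2 * 0.159 * 0.841 = 0.267438
Locus 3: 2 * 0.115 * 0.885 = 0.20355
Locus 4: 2 * 0.192 * 0.808 = 0.310272
Locus 5: 2 * 0.063 * 0.937 = 0.118062
Locus 6: 2 * 0.18 * 0.82 = 0.2952
Locus 7: 2 * 0.06 * 0.94 = 0.1128
Locus 8: 2 * 0.086 * 0.914 = 0.157208
Locus 9: 2 * 0.09 * 0.91 = 0.1638
Locus 10: 2 * 0.075 * 0.925 = 0.13875
Locus 11: 2 * 0.059 * 0.941 = 0.111038
Locus 12: 2 * 0.133 * 0.867 = 0.230622
Locus 13: 2 * 0.07 * 0.93 = 0.1302
Locus 14: 2 * 0.03 * 0.97 = 0.0582
RMP = 1.716e-12

1.716e-12


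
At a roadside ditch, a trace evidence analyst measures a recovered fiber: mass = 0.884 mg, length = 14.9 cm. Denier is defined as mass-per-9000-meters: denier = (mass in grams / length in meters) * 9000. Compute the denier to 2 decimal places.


Denier calculation:
Mass in grams = 0.884 mg / 1000 = 0.000884 g
Length in meters = 14.9 cm / 100 = 0.149 m
Linear density = mass / length = 0.000884 / 0.149 = 0.00593289 g/m
Denier = (g/m) * 9000 = 0.00593289 * 9000 = 53.40

53.40


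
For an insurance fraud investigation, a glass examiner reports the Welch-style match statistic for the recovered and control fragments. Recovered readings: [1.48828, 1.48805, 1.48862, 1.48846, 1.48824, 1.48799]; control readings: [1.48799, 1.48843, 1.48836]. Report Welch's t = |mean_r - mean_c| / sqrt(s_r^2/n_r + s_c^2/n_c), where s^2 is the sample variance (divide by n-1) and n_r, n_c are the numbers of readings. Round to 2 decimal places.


Welch's t-criterion for glass RI comparison:
Recovered mean = sum / n_r = 8.92964 / 6 = 1.4882733
Control mean = sum / n_c = 4.46478 / 3 = 1.48826
Recovered sample variance s_r^2 = 5.72667e-08
Control sample variance s_c^2 = 5.59e-08
Welch SE (unpooled) = sqrt(s_r^2/n_r + s_c^2/n_c) = sqrt(9.54444e-09 + 1.86333e-08) = sqrt(2.81777e-08) = 0.000167862
|mean_r - mean_c| = 1.33333e-05
t = 1.33333e-05 / 0.000167862 = 0.08

0.08


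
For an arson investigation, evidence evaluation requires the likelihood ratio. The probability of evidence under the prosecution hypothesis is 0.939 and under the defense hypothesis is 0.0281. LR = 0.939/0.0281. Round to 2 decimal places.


Likelihood ratio calculation:
LR = P(E|Hp) / P(E|Hd)
LR = 0.939 / 0.0281
LR = 33.42

33.42


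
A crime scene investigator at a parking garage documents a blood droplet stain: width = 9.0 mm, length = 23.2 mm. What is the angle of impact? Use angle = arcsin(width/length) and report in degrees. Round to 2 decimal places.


Blood spatter impact angle calculation:
width / length = 9.0 / 23.2 = 0.387931
angle = arcsin(0.387931)
angle = 22.83 degrees

22.83


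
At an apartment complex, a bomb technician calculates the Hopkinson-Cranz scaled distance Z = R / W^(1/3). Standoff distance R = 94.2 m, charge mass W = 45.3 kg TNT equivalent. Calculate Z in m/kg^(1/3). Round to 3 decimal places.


Scaled distance calculation:
W^(1/3) = 45.3^(1/3) = 3.56478
Z = R / W^(1/3) = 94.2 / 3.56478
Z = 26.425 m/kg^(1/3)

26.425


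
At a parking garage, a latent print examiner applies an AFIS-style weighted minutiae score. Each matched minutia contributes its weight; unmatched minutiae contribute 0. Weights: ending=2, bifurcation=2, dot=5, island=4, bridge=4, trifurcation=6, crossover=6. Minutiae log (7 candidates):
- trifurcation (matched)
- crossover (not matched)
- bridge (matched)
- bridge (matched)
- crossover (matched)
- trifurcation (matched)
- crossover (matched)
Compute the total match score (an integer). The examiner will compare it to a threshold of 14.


Weighted minutiae match score:
  trifurcation: matched, +6 (running total 6)
  crossover: not matched, +0
  bridge: matched, +4 (running total 10)
  bridge: matched, +4 (running total 14)
  crossover: matched, +6 (running total 20)
  trifurcation: matched, +6 (running total 26)
  crossover: matched, +6 (running total 32)
Total score = 32
Threshold = 14; verdict = identification

32


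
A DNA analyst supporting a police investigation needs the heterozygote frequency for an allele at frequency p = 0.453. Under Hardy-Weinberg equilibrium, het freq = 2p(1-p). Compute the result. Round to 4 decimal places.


Hardy-Weinberg heterozygote frequency:
q = 1 - p = 1 - 0.453 = 0.547
2pq = 2 * 0.453 * 0.547 = 0.4956

0.4956


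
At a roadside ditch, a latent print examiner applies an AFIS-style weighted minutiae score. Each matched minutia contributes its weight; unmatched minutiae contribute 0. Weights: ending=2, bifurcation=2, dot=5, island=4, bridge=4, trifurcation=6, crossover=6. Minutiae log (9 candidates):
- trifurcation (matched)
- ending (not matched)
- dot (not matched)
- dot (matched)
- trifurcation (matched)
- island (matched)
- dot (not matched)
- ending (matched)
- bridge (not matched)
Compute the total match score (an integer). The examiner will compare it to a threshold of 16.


Weighted minutiae match score:
  trifurcation: matched, +6 (running total 6)
  ending: not matched, +0
  dot: not matched, +0
  dot: matched, +5 (running total 11)
  trifurcation: matched, +6 (running total 17)
  island: matched, +4 (running total 21)
  dot: not matched, +0
  ending: matched, +2 (running total 23)
  bridge: not matched, +0
Total score = 23
Threshold = 16; verdict = identification

23


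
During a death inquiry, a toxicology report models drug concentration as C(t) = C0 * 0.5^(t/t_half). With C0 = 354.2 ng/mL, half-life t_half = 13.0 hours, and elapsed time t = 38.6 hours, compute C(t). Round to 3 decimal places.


Drug concentration decay:
Number of half-lives = t / t_half = 38.6 / 13.0 = 2.969231
Decay factor = 0.5^2.969231 = 0.12769456
C(t) = 354.2 * 0.12769456 = 45.229 ng/mL

45.229


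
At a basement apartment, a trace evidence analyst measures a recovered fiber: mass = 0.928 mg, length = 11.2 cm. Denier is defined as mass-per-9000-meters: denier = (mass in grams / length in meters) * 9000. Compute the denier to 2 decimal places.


Denier calculation:
Mass in grams = 0.928 mg / 1000 = 0.000928 g
Length in meters = 11.2 cm / 100 = 0.112 m
Linear density = mass / length = 0.000928 / 0.112 = 0.00828571 g/m
Denier = (g/m) * 9000 = 0.00828571 * 9000 = 74.57

74.57


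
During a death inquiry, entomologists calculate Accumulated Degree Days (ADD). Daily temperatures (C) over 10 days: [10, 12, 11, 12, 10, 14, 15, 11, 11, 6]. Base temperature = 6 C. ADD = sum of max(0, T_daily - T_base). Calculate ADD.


Computing ADD day by day:
Day 1: max(0, 10 - 6) = 4
Day 2: max(0, 12 - 6) = 6
Day 3: max(0, 11 - 6) = 5
Day 4: max(0, 12 - 6) = 6
Day 5: max(0, 10 - 6) = 4
Day 6: max(0, 14 - 6) = 8
Day 7: max(0, 15 - 6) = 9
Day 8: max(0, 11 - 6) = 5
Day 9: max(0, 11 - 6) = 5
Day 10: max(0, 6 - 6) = 0
Total ADD = 52

52


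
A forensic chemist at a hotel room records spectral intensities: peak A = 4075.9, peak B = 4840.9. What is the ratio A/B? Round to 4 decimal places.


Spectral peak ratio:
Peak A = 4075.9 counts
Peak B = 4840.9 counts
Ratio = 4075.9 / 4840.9 = 0.8420

0.8420


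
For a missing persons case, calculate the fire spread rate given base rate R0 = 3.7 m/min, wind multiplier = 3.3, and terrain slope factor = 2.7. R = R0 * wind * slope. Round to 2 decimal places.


Fire spread rate calculation:
R = R0 * wind_factor * slope_factor
= 3.7 * 3.3 * 2.7
= 12.21 * 2.7
= 32.97 m/min

32.97


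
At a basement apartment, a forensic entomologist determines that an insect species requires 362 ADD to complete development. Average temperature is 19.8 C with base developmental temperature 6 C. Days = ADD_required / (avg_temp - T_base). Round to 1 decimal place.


Insect development time:
Effective temperature = avg_temp - T_base = 19.8 - 6 = 13.8 C
Days = ADD / effective_temp = 362 / 13.8 = 26.2 days

26.2


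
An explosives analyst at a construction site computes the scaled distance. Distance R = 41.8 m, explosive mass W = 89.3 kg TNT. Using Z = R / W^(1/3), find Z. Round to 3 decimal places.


Scaled distance calculation:
W^(1/3) = 89.3^(1/3) = 4.469756
Z = R / W^(1/3) = 41.8 / 4.469756
Z = 9.352 m/kg^(1/3)

9.352


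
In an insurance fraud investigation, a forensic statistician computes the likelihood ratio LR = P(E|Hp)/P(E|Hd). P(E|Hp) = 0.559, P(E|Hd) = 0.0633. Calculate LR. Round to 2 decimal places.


Likelihood ratio calculation:
LR = P(E|Hp) / P(E|Hd)
LR = 0.559 / 0.0633
LR = 8.83

8.83


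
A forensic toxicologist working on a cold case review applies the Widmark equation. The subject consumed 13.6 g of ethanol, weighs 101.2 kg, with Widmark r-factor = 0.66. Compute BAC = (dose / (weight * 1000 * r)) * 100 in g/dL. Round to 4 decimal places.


Applying the Widmark formula:
BAC = (dose_g / (body_wt * 1000 * r)) * 100
Denominator = 101.2 * 1000 * 0.66 = 66792
BAC = (13.6 / 66792) * 100
BAC = 0.0204 g/dL

0.0204


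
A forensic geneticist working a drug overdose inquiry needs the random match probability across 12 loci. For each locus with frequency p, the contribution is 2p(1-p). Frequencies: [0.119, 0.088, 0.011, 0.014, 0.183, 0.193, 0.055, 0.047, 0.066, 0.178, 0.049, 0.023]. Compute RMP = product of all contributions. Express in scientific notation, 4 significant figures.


Computing RMP for 12 loci:
Locus 1: 2 * 0.119 * 0.881 = 0.209678
Locus 2: 2 * 0.088 * 0.912 = 0.160512
Locus 3: 2 * 0.011 * 0.989 = 0.021758
Locus 4: 2 * 0.014 * 0.986 = 0.027608
Locus 5: 2 * 0.183 * 0.817 = 0.299022
Locus 6: 2 * 0.193 * 0.807 = 0.311502
Locus 7: 2 * 0.055 * 0.945 = 0.10395
Locus 8: 2 * 0.047 * 0.953 = 0.089582
Locus 9: 2 * 0.066 * 0.934 = 0.123288
Locus 10: 2 * 0.178 * 0.822 = 0.292632
Locus 11: 2 * 0.049 * 0.951 = 0.093198
Locus 12: 2 * 0.023 * 0.977 = 0.044942
RMP = 2.650e-12

2.650e-12


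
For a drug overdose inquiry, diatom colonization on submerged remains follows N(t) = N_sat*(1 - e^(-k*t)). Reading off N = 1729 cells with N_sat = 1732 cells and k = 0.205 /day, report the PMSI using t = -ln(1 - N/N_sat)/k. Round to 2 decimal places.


PMSI from diatom colonization curve:
N / N_sat = 1729 / 1732 = 0.998268
1 - N/N_sat = 0.001732
ln(1 - N/N_sat) = -6.358478
t = -ln(1 - N/N_sat) / k = -(-6.358478) / 0.205 = 31.02 days

31.02


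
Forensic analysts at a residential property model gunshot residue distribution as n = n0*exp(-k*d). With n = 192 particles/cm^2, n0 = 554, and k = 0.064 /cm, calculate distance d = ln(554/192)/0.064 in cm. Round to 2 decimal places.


GSR distance calculation:
n0/n = 554 / 192 = 2.885417
ln(n0/n) = 1.059669
d = 1.059669 / 0.064 = 16.56 cm

16.56


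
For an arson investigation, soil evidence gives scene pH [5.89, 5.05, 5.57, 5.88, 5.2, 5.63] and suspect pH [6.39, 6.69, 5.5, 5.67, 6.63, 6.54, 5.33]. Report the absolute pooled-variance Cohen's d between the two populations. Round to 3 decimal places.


Pooled-variance Cohen's d for soil pH comparison:
Scene mean = 33.22 / 6 = 5.536667
Suspect mean = 42.75 / 7 = 6.107143
Scene sample variance s_s^2 = 0.120547
Suspect sample variance s_c^2 = 0.34069
Pooled variance = ((n_s-1)*s_s^2 + (n_c-1)*s_c^2) / (n_s + n_c - 2) = 0.240625
Pooled SD = sqrt(0.240625) = 0.490535
Mean difference = -0.570476
|d| = |-0.570476| / 0.490535 = 1.163

1.163


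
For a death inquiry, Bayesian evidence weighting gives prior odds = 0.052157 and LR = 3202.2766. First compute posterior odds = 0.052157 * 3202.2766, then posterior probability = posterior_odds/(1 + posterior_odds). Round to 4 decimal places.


Bayesian evidence evaluation:
Posterior odds = prior_odds * LR = 0.052157 * 3202.2766 = 167.0211
Posterior probability = posterior_odds / (1 + posterior_odds)
= 167.0211 / (1 + 167.0211)
= 167.0211 / 168.0211
= 0.9940

0.9940


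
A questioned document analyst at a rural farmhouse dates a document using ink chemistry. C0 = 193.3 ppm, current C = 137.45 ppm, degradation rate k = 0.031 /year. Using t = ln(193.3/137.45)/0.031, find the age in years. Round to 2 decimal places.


Document age estimation:
C0/C = 193.3 / 137.45 = 1.40633
ln(C0/C) = 0.340983
t = 0.340983 / 0.031 = 11.00 years

11.00


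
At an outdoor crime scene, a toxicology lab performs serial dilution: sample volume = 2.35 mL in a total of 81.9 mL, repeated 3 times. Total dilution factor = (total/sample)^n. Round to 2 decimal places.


Dilution factor calculation:
Single dilution = V_total / V_sample = 81.9 / 2.35 ≈ 34.851064
Number of dilutions = 3
Total DF = (81.9 / 2.35)^3 (full precision, rounded at the end) = 42329.99

42329.99


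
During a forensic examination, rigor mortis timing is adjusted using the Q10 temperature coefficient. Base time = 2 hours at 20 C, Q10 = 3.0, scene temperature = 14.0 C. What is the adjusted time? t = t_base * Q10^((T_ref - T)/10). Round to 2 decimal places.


Rigor mortis time adjustment:
Exponent = (T_ref - T_actual) / 10 = (20 - 14.0) / 10 = 0.6
Q10 factor = 3.0^0.6 = 1.93318
t_adjusted = 2 * 1.93318 = 3.87 hours

3.87


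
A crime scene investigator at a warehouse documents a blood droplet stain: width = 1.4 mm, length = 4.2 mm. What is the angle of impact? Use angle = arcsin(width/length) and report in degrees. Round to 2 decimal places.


Blood spatter impact angle calculation:
width / length = 1.4 / 4.2 = 0.333333
angle = arcsin(0.333333)
angle = 19.47 degrees

19.47


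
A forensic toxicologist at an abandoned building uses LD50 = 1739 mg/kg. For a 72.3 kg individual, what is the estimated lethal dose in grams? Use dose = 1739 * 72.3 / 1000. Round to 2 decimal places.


Lethal dose calculation:
Lethal dose = LD50 * body_weight / 1000
= 1739 * 72.3 / 1000
= 125729.7 / 1000
= 125.73 g

125.73


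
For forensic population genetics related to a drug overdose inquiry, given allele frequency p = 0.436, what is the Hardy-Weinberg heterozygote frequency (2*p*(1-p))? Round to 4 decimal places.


Hardy-Weinberg heterozygote frequency:
q = 1 - p = 1 - 0.436 = 0.564
2pq = 2 * 0.436 * 0.564 = 0.4918

0.4918


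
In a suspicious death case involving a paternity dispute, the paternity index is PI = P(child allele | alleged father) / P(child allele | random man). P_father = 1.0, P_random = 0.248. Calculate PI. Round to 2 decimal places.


Paternity Index calculation:
PI = P(allele|father) / P(allele|random)
PI = 1.0 / 0.248
PI = 4.03

4.03


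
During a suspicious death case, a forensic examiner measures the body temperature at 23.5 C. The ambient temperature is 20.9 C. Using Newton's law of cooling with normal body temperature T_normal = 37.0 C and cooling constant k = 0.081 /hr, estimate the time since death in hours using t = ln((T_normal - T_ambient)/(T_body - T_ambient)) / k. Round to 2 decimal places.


Using Newton's law of cooling:
t = ln((T_normal - T_ambient) / (T_body - T_ambient)) / k
T_normal - T_ambient = 16.1
T_body - T_ambient = 2.6
Ratio = 6.192308
ln(ratio) = 1.823308
t = 1.823308 / 0.081 = 22.51 hours

22.51


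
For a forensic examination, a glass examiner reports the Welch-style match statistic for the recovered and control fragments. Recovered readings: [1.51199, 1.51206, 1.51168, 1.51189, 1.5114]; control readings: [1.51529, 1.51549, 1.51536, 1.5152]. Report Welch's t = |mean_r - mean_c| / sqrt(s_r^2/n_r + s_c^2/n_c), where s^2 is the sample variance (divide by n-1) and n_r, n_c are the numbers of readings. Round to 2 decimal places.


Welch's t-criterion for glass RI comparison:
Recovered mean = sum / n_r = 7.55902 / 5 = 1.511804
Control mean = sum / n_c = 6.06134 / 4 = 1.515335
Recovered sample variance s_r^2 = 7.153e-08
Control sample variance s_c^2 = 1.49667e-08
Welch SE (unpooled) = sqrt(s_r^2/n_r + s_c^2/n_c) = sqrt(1.4306e-08 + 3.74167e-09) = sqrt(1.80477e-08) = 0.000134342
|mean_r - mean_c| = 0.003531
t = 0.003531 / 0.000134342 = 26.28

26.28


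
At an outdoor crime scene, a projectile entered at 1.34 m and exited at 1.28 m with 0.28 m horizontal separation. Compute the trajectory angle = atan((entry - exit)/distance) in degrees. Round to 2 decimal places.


Bullet trajectory angle:
Height difference = 1.34 - 1.28 = 0.06 m
angle = atan(0.06 / 0.28)
angle = atan(0.214286)
angle = 12.09 degrees

12.09


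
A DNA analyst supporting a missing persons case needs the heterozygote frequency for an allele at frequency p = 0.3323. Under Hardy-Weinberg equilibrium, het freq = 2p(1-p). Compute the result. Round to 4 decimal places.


Hardy-Weinberg heterozygote frequency:
q = 1 - p = 1 - 0.3323 = 0.6677
2pq = 2 * 0.3323 * 0.6677 = 0.4438

0.4438


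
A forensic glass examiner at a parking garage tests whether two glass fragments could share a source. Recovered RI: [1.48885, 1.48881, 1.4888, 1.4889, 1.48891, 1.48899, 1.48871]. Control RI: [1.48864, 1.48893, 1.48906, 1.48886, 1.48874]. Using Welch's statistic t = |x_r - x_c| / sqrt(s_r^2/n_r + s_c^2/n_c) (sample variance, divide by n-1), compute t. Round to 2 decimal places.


Welch's t-criterion for glass RI comparison:
Recovered mean = sum / n_r = 10.42197 / 7 = 1.4888529
Control mean = sum / n_c = 7.44423 / 5 = 1.488846
Recovered sample variance s_r^2 = 8.22381e-09
Control sample variance s_c^2 = 2.668e-08
Welch SE (unpooled) = sqrt(s_r^2/n_r + s_c^2/n_c) = sqrt(1.17483e-09 + 5.336e-09) = sqrt(6.51083e-09) = 8.06897e-05
|mean_r - mean_c| = 6.85714e-06
t = 6.85714e-06 / 8.06897e-05 = 0.08

0.08


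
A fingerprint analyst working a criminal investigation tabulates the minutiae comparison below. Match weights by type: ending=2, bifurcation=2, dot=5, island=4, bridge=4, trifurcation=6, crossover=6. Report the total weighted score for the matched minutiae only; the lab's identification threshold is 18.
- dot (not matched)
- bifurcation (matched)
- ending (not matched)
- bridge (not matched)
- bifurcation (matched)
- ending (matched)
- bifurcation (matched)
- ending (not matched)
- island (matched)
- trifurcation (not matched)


Weighted minutiae match score:
  dot: not matched, +0
  bifurcation: matched, +2 (running total 2)
  ending: not matched, +0
  bridge: not matched, +0
  bifurcation: matched, +2 (running total 4)
  ending: matched, +2 (running total 6)
  bifurcation: matched, +2 (running total 8)
  ending: not matched, +0
  island: matched, +4 (running total 12)
  trifurcation: not matched, +0
Total score = 12
Threshold = 18; verdict = inconclusive

12


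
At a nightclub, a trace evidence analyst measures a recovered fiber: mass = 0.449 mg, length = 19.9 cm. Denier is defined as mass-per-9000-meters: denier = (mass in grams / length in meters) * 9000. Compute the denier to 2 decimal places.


Denier calculation:
Mass in grams = 0.449 mg / 1000 = 0.000449 g
Length in meters = 19.9 cm / 100 = 0.199 m
Linear density = mass / length = 0.000449 / 0.199 = 0.00225628 g/m
Denier = (g/m) * 9000 = 0.00225628 * 9000 = 20.31

20.31


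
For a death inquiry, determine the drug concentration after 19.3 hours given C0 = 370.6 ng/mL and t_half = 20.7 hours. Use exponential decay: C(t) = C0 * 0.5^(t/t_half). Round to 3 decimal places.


Drug concentration decay:
Number of half-lives = t / t_half = 19.3 / 20.7 = 0.932367
Decay factor = 0.5^0.932367 = 0.52399792
C(t) = 370.6 * 0.52399792 = 194.194 ng/mL

194.194


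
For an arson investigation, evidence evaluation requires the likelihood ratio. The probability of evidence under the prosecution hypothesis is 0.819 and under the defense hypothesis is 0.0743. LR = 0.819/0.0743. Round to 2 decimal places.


Likelihood ratio calculation:
LR = P(E|Hp) / P(E|Hd)
LR = 0.819 / 0.0743
LR = 11.02

11.02


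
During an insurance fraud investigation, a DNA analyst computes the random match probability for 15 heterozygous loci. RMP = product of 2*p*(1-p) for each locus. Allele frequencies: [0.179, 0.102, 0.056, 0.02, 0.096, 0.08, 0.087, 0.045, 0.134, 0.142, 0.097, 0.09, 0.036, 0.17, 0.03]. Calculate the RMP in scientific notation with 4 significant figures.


Computing RMP for 15 loci:
Locus 1: 2 * 0.179 * 0.821 = 0.293918
Locus 2: 2 * 0.102 * 0.898 = 0.183192
Locus 3: 2 * 0.056 * 0.944 = 0.105728
Locus 4: 2 * 0.02 * 0.98 = 0.0392
Locus 5: 2 * 0.096 * 0.904 = 0.173568
Locus 6: 2 * 0.08 * 0.92 = 0.1472
Locus 7: 2 * 0.087 * 0.913 = 0.158862
Locus 8: 2 * 0.045 * 0.955 = 0.08595
Locus 9: 2 * 0.134 * 0.866 = 0.232088
Locus 10: 2 * 0.142 * 0.858 = 0.243672
Locus 11: 2 * 0.097 * 0.903 = 0.175182
Locus 12: 2 * 0.09 * 0.91 = 0.1638
Locus 13: 2 * 0.036 * 0.964 = 0.069408
Locus 14: 2 * 0.17 * 0.83 = 0.2822
Locus 15: 2 * 0.03 * 0.97 = 0.0582
RMP = 1.440e-13

1.440e-13


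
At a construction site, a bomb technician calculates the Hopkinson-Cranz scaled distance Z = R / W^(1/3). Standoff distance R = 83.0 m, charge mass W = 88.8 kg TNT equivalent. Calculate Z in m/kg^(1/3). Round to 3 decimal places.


Scaled distance calculation:
W^(1/3) = 88.8^(1/3) = 4.461398
Z = R / W^(1/3) = 83.0 / 4.461398
Z = 18.604 m/kg^(1/3)

18.604


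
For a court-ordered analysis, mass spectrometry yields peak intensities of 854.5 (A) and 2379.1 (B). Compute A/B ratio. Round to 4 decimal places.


Spectral peak ratio:
Peak A = 854.5 counts
Peak B = 2379.1 counts
Ratio = 854.5 / 2379.1 = 0.3592

0.3592


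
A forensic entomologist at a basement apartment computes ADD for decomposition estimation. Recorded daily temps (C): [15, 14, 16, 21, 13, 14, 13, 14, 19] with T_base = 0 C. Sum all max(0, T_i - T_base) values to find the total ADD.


Computing ADD day by day:
Day 1: max(0, 15 - 0) = 15
Day 2: max(0, 14 - 0) = 14
Day 3: max(0, 16 - 0) = 16
Day 4: max(0, 21 - 0) = 21
Day 5: max(0, 13 - 0) = 13
Day 6: max(0, 14 - 0) = 14
Day 7: max(0, 13 - 0) = 13
Day 8: max(0, 14 - 0) = 14
Day 9: max(0, 19 - 0) = 19
Total ADD = 139

139


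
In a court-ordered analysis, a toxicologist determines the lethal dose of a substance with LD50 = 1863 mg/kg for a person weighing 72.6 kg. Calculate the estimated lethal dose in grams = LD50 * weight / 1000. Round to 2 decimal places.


Lethal dose calculation:
Lethal dose = LD50 * body_weight / 1000
= 1863 * 72.6 / 1000
= 135253.8 / 1000
= 135.25 g

135.25


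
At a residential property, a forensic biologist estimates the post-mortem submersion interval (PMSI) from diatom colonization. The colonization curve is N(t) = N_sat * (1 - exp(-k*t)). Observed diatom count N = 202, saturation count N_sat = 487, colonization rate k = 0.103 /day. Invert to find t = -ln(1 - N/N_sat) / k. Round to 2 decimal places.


PMSI from diatom colonization curve:
N / N_sat = 202 / 487 = 0.414784
1 - N/N_sat = 0.585216
ln(1 - N/N_sat) = -0.535774
t = -ln(1 - N/N_sat) / k = -(-0.535774) / 0.103 = 5.20 days

5.20


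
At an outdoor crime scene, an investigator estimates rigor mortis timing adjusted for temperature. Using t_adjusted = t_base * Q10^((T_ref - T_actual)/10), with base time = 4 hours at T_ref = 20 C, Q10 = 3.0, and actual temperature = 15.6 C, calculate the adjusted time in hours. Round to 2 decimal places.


Rigor mortis time adjustment:
Exponent = (T_ref - T_actual) / 10 = (20 - 15.6) / 10 = 0.44
Q10 factor = 3.0^0.44 = 1.62156
t_adjusted = 4 * 1.62156 = 6.49 hours

6.49


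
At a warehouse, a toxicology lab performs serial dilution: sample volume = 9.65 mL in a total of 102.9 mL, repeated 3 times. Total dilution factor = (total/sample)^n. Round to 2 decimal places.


Dilution factor calculation:
Single dilution = V_total / V_sample = 102.9 / 9.65 ≈ 10.663212
Number of dilutions = 3
Total DF = (102.9 / 9.65)^3 (full precision, rounded at the end) = 1212.45

1212.45


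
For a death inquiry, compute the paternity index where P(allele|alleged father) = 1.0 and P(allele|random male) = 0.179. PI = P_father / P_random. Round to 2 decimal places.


Paternity Index calculation:
PI = P(allele|father) / P(allele|random)
PI = 1.0 / 0.179
PI = 5.59

5.59


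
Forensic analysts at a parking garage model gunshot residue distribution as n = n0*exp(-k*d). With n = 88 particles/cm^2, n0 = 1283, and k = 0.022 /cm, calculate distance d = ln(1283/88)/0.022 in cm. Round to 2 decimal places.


GSR distance calculation:
n0/n = 1283 / 88 = 14.579545
ln(n0/n) = 2.67962
d = 2.67962 / 0.022 = 121.80 cm

121.80


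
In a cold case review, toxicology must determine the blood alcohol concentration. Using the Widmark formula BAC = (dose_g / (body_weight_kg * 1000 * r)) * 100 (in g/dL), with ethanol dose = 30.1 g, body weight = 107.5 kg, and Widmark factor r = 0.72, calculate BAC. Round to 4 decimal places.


Applying the Widmark formula:
BAC = (dose_g / (body_wt * 1000 * r)) * 100
Denominator = 107.5 * 1000 * 0.72 = 77400
BAC = (30.1 / 77400) * 100
BAC = 0.0389 g/dL

0.0389


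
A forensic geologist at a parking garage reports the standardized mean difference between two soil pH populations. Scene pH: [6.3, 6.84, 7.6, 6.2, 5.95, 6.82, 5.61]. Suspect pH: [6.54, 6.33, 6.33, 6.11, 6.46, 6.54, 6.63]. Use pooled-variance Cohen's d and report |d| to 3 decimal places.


Pooled-variance Cohen's d for soil pH comparison:
Scene mean = 45.32 / 7 = 6.474286
Suspect mean = 44.94 / 7 = 6.42
Scene sample variance s_s^2 = 0.441329
Suspect sample variance s_c^2 = 0.031133
Pooled variance = ((n_s-1)*s_s^2 + (n_c-1)*s_c^2) / (n_s + n_c - 2) = 0.236231
Pooled SD = sqrt(0.236231) = 0.486036
Mean difference = 0.054286
|d| = |0.054286| / 0.486036 = 0.112

0.112


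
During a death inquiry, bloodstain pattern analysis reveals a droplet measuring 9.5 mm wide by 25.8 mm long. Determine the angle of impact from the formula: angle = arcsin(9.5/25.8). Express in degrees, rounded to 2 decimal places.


Blood spatter impact angle calculation:
width / length = 9.5 / 25.8 = 0.368217
angle = arcsin(0.368217)
angle = 21.61 degrees

21.61


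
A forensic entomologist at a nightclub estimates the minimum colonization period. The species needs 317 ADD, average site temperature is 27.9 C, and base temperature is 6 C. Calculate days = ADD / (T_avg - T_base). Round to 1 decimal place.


Insect development time:
Effective temperature = avg_temp - T_base = 27.9 - 6 = 21.9 C
Days = ADD / effective_temp = 317 / 21.9 = 14.5 days

14.5


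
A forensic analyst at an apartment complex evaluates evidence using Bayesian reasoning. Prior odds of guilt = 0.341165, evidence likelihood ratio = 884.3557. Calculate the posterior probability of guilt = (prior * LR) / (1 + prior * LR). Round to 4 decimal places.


Bayesian evidence evaluation:
Posterior odds = prior_odds * LR = 0.341165 * 884.3557 = 301.7112
Posterior probability = posterior_odds / (1 + posterior_odds)
= 301.7112 / (1 + 301.7112)
= 301.7112 / 302.7112
= 0.9967

0.9967


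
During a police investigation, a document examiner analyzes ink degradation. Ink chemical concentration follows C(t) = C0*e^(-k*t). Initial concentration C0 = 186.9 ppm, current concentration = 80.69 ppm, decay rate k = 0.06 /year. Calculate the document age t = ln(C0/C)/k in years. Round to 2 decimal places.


Document age estimation:
C0/C = 186.9 / 80.69 = 2.316272
ln(C0/C) = 0.839959
t = 0.839959 / 0.06 = 14.00 years

14.00


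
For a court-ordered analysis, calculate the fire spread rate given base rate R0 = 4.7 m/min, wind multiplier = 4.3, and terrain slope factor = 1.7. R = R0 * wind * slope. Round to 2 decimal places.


Fire spread rate calculation:
R = R0 * wind_factor * slope_factor
= 4.7 * 4.3 * 1.7
= 20.21 * 1.7
= 34.36 m/min

34.36


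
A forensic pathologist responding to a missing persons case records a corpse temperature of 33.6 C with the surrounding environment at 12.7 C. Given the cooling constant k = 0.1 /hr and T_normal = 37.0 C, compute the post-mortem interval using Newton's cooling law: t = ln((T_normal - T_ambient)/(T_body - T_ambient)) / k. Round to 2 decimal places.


Using Newton's law of cooling:
t = ln((T_normal - T_ambient) / (T_body - T_ambient)) / k
T_normal - T_ambient = 24.3
T_body - T_ambient = 20.9
Ratio = 1.162679
ln(ratio) = 0.150727
t = 0.150727 / 0.1 = 1.51 hours

1.51


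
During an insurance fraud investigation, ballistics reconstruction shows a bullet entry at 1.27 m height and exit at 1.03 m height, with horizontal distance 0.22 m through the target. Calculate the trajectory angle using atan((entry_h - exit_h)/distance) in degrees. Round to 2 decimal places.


Bullet trajectory angle:
Height difference = 1.27 - 1.03 = 0.24 m
angle = atan(0.24 / 0.22)
angle = atan(1.090909)
angle = 47.49 degrees

47.49


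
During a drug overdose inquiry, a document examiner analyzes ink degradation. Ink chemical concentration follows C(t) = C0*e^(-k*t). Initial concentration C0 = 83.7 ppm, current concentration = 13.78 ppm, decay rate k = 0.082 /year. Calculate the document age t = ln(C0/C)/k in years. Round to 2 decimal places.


Document age estimation:
C0/C = 83.7 / 13.78 = 6.07402
ln(C0/C) = 1.804021
t = 1.804021 / 0.082 = 22.00 years

22.00


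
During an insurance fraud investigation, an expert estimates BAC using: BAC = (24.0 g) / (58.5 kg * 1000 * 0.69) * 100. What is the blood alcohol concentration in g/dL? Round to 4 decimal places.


Applying the Widmark formula:
BAC = (dose_g / (body_wt * 1000 * r)) * 100
Denominator = 58.5 * 1000 * 0.69 = 40365
BAC = (24.0 / 40365) * 100
BAC = 0.0595 g/dL

0.0595


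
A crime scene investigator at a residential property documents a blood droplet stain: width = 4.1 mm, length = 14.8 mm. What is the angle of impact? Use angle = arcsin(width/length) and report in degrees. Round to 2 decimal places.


Blood spatter impact angle calculation:
width / length = 4.1 / 14.8 = 0.277027
angle = arcsin(0.277027)
angle = 16.08 degrees

16.08


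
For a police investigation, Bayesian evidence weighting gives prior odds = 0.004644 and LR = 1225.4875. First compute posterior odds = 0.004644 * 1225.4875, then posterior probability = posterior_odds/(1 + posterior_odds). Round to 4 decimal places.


Bayesian evidence evaluation:
Posterior odds = prior_odds * LR = 0.004644 * 1225.4875 = 5.691164
Posterior probability = posterior_odds / (1 + posterior_odds)
= 5.691164 / (1 + 5.691164)
= 5.691164 / 6.691164
= 0.8505

0.8505


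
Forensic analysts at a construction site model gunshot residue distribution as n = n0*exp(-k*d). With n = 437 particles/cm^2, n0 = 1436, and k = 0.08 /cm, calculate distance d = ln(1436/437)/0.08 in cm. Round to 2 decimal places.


GSR distance calculation:
n0/n = 1436 / 437 = 3.286041
ln(n0/n) = 1.189683
d = 1.189683 / 0.08 = 14.87 cm

14.87


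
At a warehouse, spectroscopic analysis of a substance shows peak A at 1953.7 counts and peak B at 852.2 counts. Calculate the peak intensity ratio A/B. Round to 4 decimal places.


Spectral peak ratio:
Peak A = 1953.7 counts
Peak B = 852.2 counts
Ratio = 1953.7 / 852.2 = 2.2925

2.2925


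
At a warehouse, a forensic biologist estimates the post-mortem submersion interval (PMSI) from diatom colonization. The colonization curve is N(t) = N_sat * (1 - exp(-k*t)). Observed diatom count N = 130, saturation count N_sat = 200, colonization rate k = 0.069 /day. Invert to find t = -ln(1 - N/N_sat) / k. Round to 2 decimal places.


PMSI from diatom colonization curve:
N / N_sat = 130 / 200 = 0.65
1 - N/N_sat = 0.35
ln(1 - N/N_sat) = -1.049822
t = -ln(1 - N/N_sat) / k = -(-1.049822) / 0.069 = 15.21 days

15.21


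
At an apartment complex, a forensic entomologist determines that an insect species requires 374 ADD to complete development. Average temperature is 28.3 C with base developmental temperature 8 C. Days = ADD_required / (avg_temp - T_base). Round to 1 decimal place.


Insect development time:
Effective temperature = avg_temp - T_base = 28.3 - 8 = 20.3 C
Days = ADD / effective_temp = 374 / 20.3 = 18.4 days

18.4


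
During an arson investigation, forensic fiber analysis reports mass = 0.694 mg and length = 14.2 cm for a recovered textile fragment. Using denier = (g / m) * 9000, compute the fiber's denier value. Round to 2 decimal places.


Denier calculation:
Mass in grams = 0.694 mg / 1000 = 0.000694 g
Length in meters = 14.2 cm / 100 = 0.142 m
Linear density = mass / length = 0.000694 / 0.142 = 0.00488732 g/m
Denier = (g/m) * 9000 = 0.00488732 * 9000 = 43.99

43.99


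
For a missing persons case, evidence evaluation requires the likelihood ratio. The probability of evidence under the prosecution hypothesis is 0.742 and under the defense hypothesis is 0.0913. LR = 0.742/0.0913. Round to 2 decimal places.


Likelihood ratio calculation:
LR = P(E|Hp) / P(E|Hd)
LR = 0.742 / 0.0913
LR = 8.13

8.13


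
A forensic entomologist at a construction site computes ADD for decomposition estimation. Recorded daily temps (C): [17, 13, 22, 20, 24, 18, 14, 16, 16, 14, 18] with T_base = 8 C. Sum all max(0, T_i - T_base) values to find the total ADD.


Computing ADD day by day:
Day 1: max(0, 17 - 8) = 9
Day 2: max(0, 13 - 8) = 5
Day 3: max(0, 22 - 8) = 14
Day 4: max(0, 20 - 8) = 12
Day 5: max(0, 24 - 8) = 16
Day 6: max(0, 18 - 8) = 10
Day 7: max(0, 14 - 8) = 6
Day 8: max(0, 16 - 8) = 8
Day 9: max(0, 16 - 8) = 8
Day 10: max(0, 14 - 8) = 6
Day 11: max(0, 18 - 8) = 10
Total ADD = 104

104


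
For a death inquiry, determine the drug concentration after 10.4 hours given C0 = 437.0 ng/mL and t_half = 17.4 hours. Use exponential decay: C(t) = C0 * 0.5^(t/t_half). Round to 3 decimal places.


Drug concentration decay:
Number of half-lives = t / t_half = 10.4 / 17.4 = 0.597701
Decay factor = 0.5^0.597701 = 0.66080614
C(t) = 437.0 * 0.66080614 = 288.772 ng/mL

288.772


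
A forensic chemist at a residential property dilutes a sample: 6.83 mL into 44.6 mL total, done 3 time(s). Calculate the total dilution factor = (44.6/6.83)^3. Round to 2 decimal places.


Dilution factor calculation:
Single dilution = V_total / V_sample = 44.6 / 6.83 ≈ 6.530015
Number of dilutions = 3
Total DF = (44.6 / 6.83)^3 (full precision, rounded at the end) = 278.45

278.45


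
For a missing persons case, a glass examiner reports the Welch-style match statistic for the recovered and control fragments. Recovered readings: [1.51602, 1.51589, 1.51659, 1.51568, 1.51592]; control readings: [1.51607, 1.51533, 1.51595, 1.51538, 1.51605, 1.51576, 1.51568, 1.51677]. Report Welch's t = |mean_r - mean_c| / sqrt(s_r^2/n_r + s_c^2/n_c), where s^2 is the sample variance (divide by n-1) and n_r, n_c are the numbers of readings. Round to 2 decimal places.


Welch's t-criterion for glass RI comparison:
Recovered mean = sum / n_r = 7.5801 / 5 = 1.51602
Control mean = sum / n_c = 12.12699 / 8 = 1.5158737
Recovered sample variance s_r^2 = 1.1685e-07
Control sample variance s_c^2 = 2.09798e-07
Welch SE (unpooled) = sqrt(s_r^2/n_r + s_c^2/n_c) = sqrt(2.337e-08 + 2.62248e-08) = sqrt(4.95948e-08) = 0.000222699
|mean_r - mean_c| = 0.00014625
t = 0.00014625 / 0.000222699 = 0.66

0.66


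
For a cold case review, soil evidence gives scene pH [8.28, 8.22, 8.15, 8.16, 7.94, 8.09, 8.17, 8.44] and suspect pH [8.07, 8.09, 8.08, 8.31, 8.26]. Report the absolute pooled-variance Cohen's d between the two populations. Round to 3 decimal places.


Pooled-variance Cohen's d for soil pH comparison:
Scene mean = 65.45 / 8 = 8.18125
Suspect mean = 40.81 / 5 = 8.162
Scene sample variance s_s^2 = 0.020898
Suspect sample variance s_c^2 = 0.01297
Pooled variance = ((n_s-1)*s_s^2 + (n_c-1)*s_c^2) / (n_s + n_c - 2) = 0.018015
Pooled SD = sqrt(0.018015) = 0.13422
Mean difference = 0.01925
|d| = |0.01925| / 0.13422 = 0.143

0.143
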